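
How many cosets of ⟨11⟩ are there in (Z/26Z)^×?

Since 11 ∈ (Z/26Z)^×, its order divides φ(26) = φ(2)·φ(13) = 1·12 = 12 = 2^2 · 3.
Divisors of 12: 1, 2, 3, 4, 6, 12.
Check 11^d mod 26 for each divisor in increasing order:
11^1 ≡ 11 (mod 26)
11^2 ≡ 17 (mod 26)
11^3 ≡ 5 (mod 26)
11^4 ≡ 3 (mod 26)
11^6 ≡ 25 (mod 26)
11^12 ≡ 1 (mod 26) ✓
Thus |⟨11⟩| = ord(11) = 12.
[(Z/26Z)^× : ⟨11⟩] = 12/12 = 1.

1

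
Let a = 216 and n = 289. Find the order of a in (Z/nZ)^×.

272

By Lagrange's theorem, ord_289(216) divides φ(289) = φ(17^2) = 17·(17−1) = 272 = 2^4 · 17.
Divisors of 272: 1, 2, 4, 8, 16, 17, 34, 68, 136, 272.
Check 216^d mod 289 for each divisor in increasing order:
216^1 ≡ 216
216^2 ≡ 127
216^4 ≡ 234
216^8 ≡ 135
216^16 ≡ 18
216^17 ≡ 131
216^34 ≡ 110
216^68 ≡ 251
216^136 ≡ 288
216^272 ≡ 1
So ord_289(216) = 272.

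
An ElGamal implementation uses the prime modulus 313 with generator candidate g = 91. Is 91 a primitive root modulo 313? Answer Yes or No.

Yes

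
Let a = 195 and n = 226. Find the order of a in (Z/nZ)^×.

Since 195 ∈ (Z/226Z)^×, its order divides φ(226) = φ(2)·φ(113) = 1·112 = 112 = 2^4 · 7.
Divisors of 112: 1, 2, 4, 7, 8, 14, 16, 28, 56, 112.
Test each divisor d:
195^1 ≡ 195
195^2 ≡ 57
195^4 ≡ 85
195^7 ≡ 95
195^8 ≡ 219
195^14 ≡ 211
195^16 ≡ 49
195^28 ≡ 225
195^56 ≡ 1
Hence ord(195) = 56.

56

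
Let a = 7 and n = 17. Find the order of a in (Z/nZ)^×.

16

The order of 7 must divide φ(17) = 17 − 1 = 16 = 2^4.
Divisors of 16: 1, 2, 4, 8, 16.
Evaluate successive powers at the divisors of 16:
7^1 ≡ 7 (mod 17)
7^2 ≡ 15 (mod 17)
7^4 ≡ 4 (mod 17)
7^8 ≡ 16 (mod 17)
7^16 ≡ 1 (mod 17) ✓
So ord_17(7) = 16.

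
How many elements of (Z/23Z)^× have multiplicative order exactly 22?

10

φ(23) = 23 − 1 = 22 = 2 · 11.
Since (Z/23Z)^× is cyclic of order 22, the number of elements of order d is φ(d) when d | 22 and 0 otherwise.
22 = 2 · 11 divides 22, and φ(22) = 10.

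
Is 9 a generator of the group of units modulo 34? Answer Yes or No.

φ(34) = φ(2)·φ(17) = 1·16 = 16 = 2^4.
9 is a primitive root mod 34 iff 9^(φ(34)/q) ≢ 1 for every prime q | φ(34), i.e. q ∈ {2}.
9^8 ≡ 1 (mod 34)  [q = 2: ≡ 1 ✗]
Since 9^8 ≡ 1, the order of 9 divides 8 < 16, so 9 is not a primitive root.

No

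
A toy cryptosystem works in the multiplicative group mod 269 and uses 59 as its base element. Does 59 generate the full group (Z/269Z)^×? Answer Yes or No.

φ(269) = 269 − 1 = 268 = 2^2 · 67.
59 is a primitive root mod 269 iff 59^(φ(269)/q) ≢ 1 for every prime q | φ(269), i.e. q ∈ {2, 67}.
59^134 ≡ 268 (mod 269)  [q = 2: ≢ 1 ✓]
59^4 ≡ 256 (mod 269)  [q = 67: ≢ 1 ✓]
Every test exponent gives a nontrivial residue, hence 59 generates the full group.

Yes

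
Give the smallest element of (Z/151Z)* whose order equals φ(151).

6

φ(151) = 151 − 1 = 150 = 2 · 3 · 5^2.
Test candidates g = 2, 3, … against the prime factors q ∈ {2, 3, 5} of φ(151): g is a generator iff g^(150/q) ≢ 1 for every such q.
g = 2: 2^75 ≡ 1 — hits 1, so not a primitive root.
g = 3: 3^75 ≡ 150; 3^50 ≡ 1 — hits 1, so not a primitive root.
g = 4: 4^75 ≡ 1 — hits 1, so not a primitive root.
g = 5: 5^75 ≡ 1 — hits 1, so not a primitive root.
g = 6: 6^75 ≡ 150; 6^50 ≡ 32; 6^30 ≡ 59 — none is 1, so 6 is a primitive root.
The smallest primitive root modulo 151 is 6.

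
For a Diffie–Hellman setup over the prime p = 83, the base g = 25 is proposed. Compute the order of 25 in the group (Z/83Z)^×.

41

Since 25 ∈ (Z/83Z)^×, its order divides φ(83) = 83 − 1 = 82 = 2 · 41.
Divisors of 82: 1, 2, 41, 82.
Compute 25^d (mod 83) for the divisors d until we hit 1:
25^1 ≡ 25 (mod 83)
25^2 ≡ 44 (mod 83)
25^41 ≡ 1 (mod 83) ✓
Hence ord(25) = 41.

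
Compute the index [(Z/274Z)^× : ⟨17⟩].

2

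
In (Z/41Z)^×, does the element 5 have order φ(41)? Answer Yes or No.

φ(41) = 41 − 1 = 40 = 2^3 · 5.
Test 5^(40/q) mod 41 for each prime factor q of 40:
5^20 ≡ 1 (mod 41)  [q = 2: ≡ 1 ✗]
5^8 ≡ 18 (mod 41)  [q = 5: ≢ 1 ✓]
The check at q = 2 fails, so 5 generates a proper subgroup.

No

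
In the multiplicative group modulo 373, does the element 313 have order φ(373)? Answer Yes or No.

φ(373) = 373 − 1 = 372 = 2^2 · 3 · 31.
313 is a primitive root mod 373 iff 313^(φ(373)/q) ≢ 1 for every prime q | φ(373), i.e. q ∈ {2, 3, 31}.
313^186 ≡ 372 (mod 373)  [q = 2: ≢ 1 ✓]
313^124 ≡ 284 (mod 373)  [q = 3: ≢ 1 ✓]
313^12 ≡ 154 (mod 373)  [q = 31: ≢ 1 ✓]
None equal 1, so ord_373(313) = 372: 313 is a primitive root.

Yes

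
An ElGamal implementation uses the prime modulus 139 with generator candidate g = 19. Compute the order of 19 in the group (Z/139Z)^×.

By Lagrange's theorem, ord_139(19) divides φ(139) = 139 − 1 = 138 = 2 · 3 · 23.
Divisors of 138: 1, 2, 3, 6, 23, 46, 69, 138.
Test each divisor d:
19^1 ≡ 19
19^2 ≡ 83
19^3 ≡ 48
19^6 ≡ 80
19^23 ≡ 97
19^46 ≡ 96
19^69 ≡ 138
19^138 ≡ 1
The smallest such exponent is 138, so the order of 19 is 138.

138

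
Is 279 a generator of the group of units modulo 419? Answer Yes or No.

Yes

φ(419) = 419 − 1 = 418 = 2 · 11 · 19.
An element g generates (Z/419Z)^× iff g^(418/q) ≢ 1 (mod 419) for each prime q ∈ {2, 11, 19}.
279^209 ≡ 418 (mod 419)  [q = 2: ≢ 1 ✓]
279^38 ≡ 69 (mod 419)  [q = 11: ≢ 1 ✓]
279^22 ≡ 208 (mod 419)  [q = 19: ≢ 1 ✓]
None equal 1, so ord_419(279) = 418: 279 is a primitive root.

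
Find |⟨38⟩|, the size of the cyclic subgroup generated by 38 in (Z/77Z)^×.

30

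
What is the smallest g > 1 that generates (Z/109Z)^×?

φ(109) = 109 − 1 = 108 = 2^2 · 3^3.
Test candidates g = 2, 3, … against the prime factors q ∈ {2, 3} of φ(109): g is a generator iff g^(108/q) ≢ 1 for every such q.
g = 2: 2^54 ≡ 108; 2^36 ≡ 1 — hits 1, so not a primitive root.
g = 3: 3^54 ≡ 1 — hits 1, so not a primitive root.
g = 4: 4^54 ≡ 1 — hits 1, so not a primitive root.
g = 5: 5^54 ≡ 1 — hits 1, so not a primitive root.
g = 6: 6^54 ≡ 108; 6^36 ≡ 63 — none is 1, so 6 is a primitive root.
Hence the least primitive root of 109 is 6.

6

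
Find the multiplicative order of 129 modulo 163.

162

Since 129 ∈ (Z/163Z)^×, its order divides φ(163) = 163 − 1 = 162 = 2 · 3^4.
Divisors of 162: 1, 2, 3, 6, 9, 18, 27, 54, 81, 162.
Evaluate successive powers at the divisors of 162:
129^1 ≡ 129 (mod 163)
129^2 ≡ 15 (mod 163)
129^3 ≡ 142 (mod 163)
129^6 ≡ 115 (mod 163)
129^9 ≡ 30 (mod 163)
129^18 ≡ 85 (mod 163)
129^27 ≡ 105 (mod 163)
129^54 ≡ 104 (mod 163)
129^81 ≡ 162 (mod 163)
129^162 ≡ 1 (mod 163) ✓
So ord_163(129) = 162.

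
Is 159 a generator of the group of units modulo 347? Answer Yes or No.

No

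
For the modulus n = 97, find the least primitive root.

5

φ(97) = 97 − 1 = 96 = 2^5 · 3.
g is a primitive root iff g^(96/q) ≢ 1 (mod 97) for each prime q ∈ {2, 3}.
g = 2: 2^48 ≡ 1 — hits 1, so not a primitive root.
g = 3: 3^48 ≡ 1 — hits 1, so not a primitive root.
g = 4: 4^48 ≡ 1 — hits 1, so not a primitive root.
g = 5: 5^48 ≡ 96; 5^32 ≡ 35 — none is 1, so 5 is a primitive root.
Hence the least primitive root of 97 is 5.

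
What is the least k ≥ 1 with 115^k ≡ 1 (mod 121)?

55

The order of 115 must divide φ(121) = φ(11^2) = 11·(11−1) = 110 = 2 · 5 · 11.
Divisors of 110: 1, 2, 5, 10, 11, 22, 55, 110.
Evaluate successive powers at the divisors of 110:
115^1 ≡ 115
115^2 ≡ 36
115^5 ≡ 89
115^10 ≡ 56
115^11 ≡ 27
115^22 ≡ 3
115^55 ≡ 1
The smallest such exponent is 55, so the order of 115 is 55.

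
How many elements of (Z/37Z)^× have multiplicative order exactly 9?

6

φ(37) = 37 − 1 = 36 = 2^2 · 3^2.
Since (Z/37Z)^× is cyclic of order 36, the number of elements of order d is φ(d) when d | 36 and 0 otherwise.
9 = 3^2 divides 36, and φ(9) = 6.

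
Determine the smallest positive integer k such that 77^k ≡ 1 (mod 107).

106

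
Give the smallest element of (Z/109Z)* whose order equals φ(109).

φ(109) = 109 − 1 = 108 = 2^2 · 3^3.
Test candidates g = 2, 3, … against the prime factors q ∈ {2, 3} of φ(109): g is a generator iff g^(108/q) ≢ 1 for every such q.
g = 2: 2^54 ≡ 108; 2^36 ≡ 1 — hits 1, so not a primitive root.
g = 3: 3^54 ≡ 1 — hits 1, so not a primitive root.
g = 4: 4^54 ≡ 1 — hits 1, so not a primitive root.
g = 5: 5^54 ≡ 1 — hits 1, so not a primitive root.
g = 6: 6^54 ≡ 108; 6^36 ≡ 63 — none is 1, so 6 is a primitive root.
The smallest primitive root modulo 109 is 6.

6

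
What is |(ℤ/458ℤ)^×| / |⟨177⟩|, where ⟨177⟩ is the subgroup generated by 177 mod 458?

The order of 177 must divide φ(458) = φ(2)·φ(229) = 1·228 = 228 = 2^2 · 3 · 19.
Divisors of 228: 1, 2, 3, 4, 6, 12, 19, 38, 57, 76, 114, 228.
Check 177^d mod 458 for each divisor in increasing order:
177^1 ≡ 177 (mod 458)
177^2 ≡ 185 (mod 458)
177^3 ≡ 227 (mod 458)
177^4 ≡ 333 (mod 458)
177^6 ≡ 233 (mod 458)
177^12 ≡ 245 (mod 458)
177^19 ≡ 107 (mod 458)
177^38 ≡ 457 (mod 458)
177^57 ≡ 351 (mod 458)
177^76 ≡ 1 (mod 458) ✓
Thus |⟨177⟩| = ord(177) = 76.
[(Z/458Z)^× : ⟨177⟩] = 228/76 = 3.

3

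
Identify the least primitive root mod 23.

5

φ(23) = 23 − 1 = 22 = 2 · 11.
Test candidates g = 2, 3, … against the prime factors q ∈ {2, 11} of φ(23): g is a generator iff g^(22/q) ≢ 1 for every such q.
g = 2: 2^11 ≡ 1 — hits 1, so not a primitive root.
g = 3: 3^11 ≡ 1 — hits 1, so not a primitive root.
g = 4: 4^11 ≡ 1 — hits 1, so not a primitive root.
g = 5: 5^11 ≡ 22; 5^2 ≡ 2 — none is 1, so 5 is a primitive root.
Hence the least primitive root of 23 is 5.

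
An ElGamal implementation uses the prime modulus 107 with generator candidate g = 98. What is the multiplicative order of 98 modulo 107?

By Lagrange's theorem, ord_107(98) divides φ(107) = 107 − 1 = 106 = 2 · 53.
Divisors of 106: 1, 2, 53, 106.
Test each divisor d:
98^1 ≡ 98 (mod 107)
98^2 ≡ 81 (mod 107)
98^53 ≡ 106 (mod 107)
98^106 ≡ 1 (mod 107) ✓
The smallest such exponent is 106, so the order of 98 is 106.

106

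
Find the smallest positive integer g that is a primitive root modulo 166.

5

φ(166) = φ(2)·φ(83) = 1·82 = 82 = 2 · 41.
Test candidates g = 2, 3, … against the prime factors q ∈ {2, 41} of φ(166): g is a generator iff g^(82/q) ≢ 1 for every such q.
g = 2: gcd(2, 166) = 2 > 1, not a unit — skip.
g = 3: 3^41 ≡ 1 — hits 1, so not a primitive root.
g = 4: gcd(4, 166) = 2 > 1, not a unit — skip.
g = 5: 5^41 ≡ 165; 5^2 ≡ 25 — none is 1, so 5 is a primitive root.
So 5 is the smallest generator of (Z/166Z)^×.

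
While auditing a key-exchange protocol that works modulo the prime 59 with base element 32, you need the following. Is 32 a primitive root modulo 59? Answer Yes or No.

φ(59) = 59 − 1 = 58 = 2 · 29.
It suffices to check that the order of 32 is not a proper divisor of 58: compute 32^(58/q) for q ∈ {2, 29}.
32^29 ≡ 58 (mod 59)  [q = 2: ≢ 1 ✓]
32^2 ≡ 21 (mod 59)  [q = 29: ≢ 1 ✓]
All checks pass, so 32 has order 58 and is a primitive root modulo 59.

Yes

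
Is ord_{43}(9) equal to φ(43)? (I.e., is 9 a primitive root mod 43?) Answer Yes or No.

No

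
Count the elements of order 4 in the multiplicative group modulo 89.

2

φ(89) = 89 − 1 = 88 = 2^3 · 11.
Since (Z/89Z)^× is cyclic of order 88, the number of elements of order d is φ(d) when d | 88 and 0 otherwise.
4 = 2^2 divides 88, and φ(4) = 2.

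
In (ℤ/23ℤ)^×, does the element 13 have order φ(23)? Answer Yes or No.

φ(23) = 23 − 1 = 22 = 2 · 11.
It suffices to check that the order of 13 is not a proper divisor of 22: compute 13^(22/q) for q ∈ {2, 11}.
13^11 ≡ 1 (mod 23)  [q = 2: ≡ 1 ✗]
13^2 ≡ 8 (mod 23)  [q = 11: ≢ 1 ✓]
The check at q = 2 fails, so 13 generates a proper subgroup.

No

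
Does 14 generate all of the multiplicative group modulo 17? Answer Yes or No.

φ(17) = 17 − 1 = 16 = 2^4.
Test 14^(16/q) mod 17 for each prime factor q of 16:
14^8 ≡ 16 (mod 17)  [q = 2: ≢ 1 ✓]
Every test exponent gives a nontrivial residue, hence 14 generates the full group.

Yes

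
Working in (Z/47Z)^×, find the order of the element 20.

46

By Lagrange's theorem, ord_47(20) divides φ(47) = 47 − 1 = 46 = 2 · 23.
Divisors of 46: 1, 2, 23, 46.
Compute 20^d (mod 47) for the divisors d until we hit 1:
20^1 ≡ 20 (mod 47)
20^2 ≡ 24 (mod 47)
20^23 ≡ 46 (mod 47)
20^46 ≡ 1 (mod 47) ✓
Hence ord(20) = 46.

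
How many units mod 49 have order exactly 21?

φ(49) = φ(7^2) = 7·(7−1) = 42 = 2 · 3 · 7.
(Z/49Z)^× is cyclic (|G| = 42); a cyclic group of order m has exactly φ(d) elements of each order d | m, and none otherwise.
21 = 3 · 7 divides 42, and φ(21) = 12.

12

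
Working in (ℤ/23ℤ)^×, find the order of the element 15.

ord(15) | φ(23) = 23 − 1 = 22 = 2 · 11.
Divisors of 22: 1, 2, 11, 22.
Test each divisor d:
15^1 ≡ 15 (mod 23)
15^2 ≡ 18 (mod 23)
15^11 ≡ 22 (mod 23)
15^22 ≡ 1 (mod 23) ✓
Hence ord(15) = 22.

22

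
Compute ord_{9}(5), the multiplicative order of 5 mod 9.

6

By Lagrange's theorem, ord_9(5) divides φ(9) = φ(3^2) = 3·(3−1) = 6 = 2 · 3.
Divisors of 6: 1, 2, 3, 6.
Test each divisor d:
5^1 ≡ 5
5^2 ≡ 7
5^3 ≡ 8
5^6 ≡ 1
So ord_9(5) = 6.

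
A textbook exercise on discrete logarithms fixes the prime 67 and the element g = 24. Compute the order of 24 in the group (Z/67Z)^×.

The order of 24 must divide φ(67) = 67 − 1 = 66 = 2 · 3 · 11.
Divisors of 66: 1, 2, 3, 6, 11, 22, 33, 66.
Compute 24^d (mod 67) for the divisors d until we hit 1:
24^1 ≡ 24 (mod 67)
24^2 ≡ 40 (mod 67)
24^3 ≡ 22 (mod 67)
24^6 ≡ 15 (mod 67)
24^11 ≡ 1 (mod 67) ✓
Therefore the multiplicative order of 24 modulo 67 is 11.

11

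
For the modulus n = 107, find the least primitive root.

2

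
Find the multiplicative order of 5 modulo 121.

The order of 5 must divide φ(121) = φ(11^2) = 11·(11−1) = 110 = 2 · 5 · 11.
Divisors of 110: 1, 2, 5, 10, 11, 22, 55, 110.
Check 5^d mod 121 for each divisor in increasing order:
5^1 ≡ 5 (mod 121)
5^2 ≡ 25 (mod 121)
5^5 ≡ 100 (mod 121)
5^10 ≡ 78 (mod 121)
5^11 ≡ 27 (mod 121)
5^22 ≡ 3 (mod 121)
5^55 ≡ 1 (mod 121) ✓
Therefore the multiplicative order of 5 modulo 121 is 55.

55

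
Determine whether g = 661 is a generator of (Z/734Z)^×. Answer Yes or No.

Yes

φ(734) = φ(2)·φ(367) = 1·366 = 366 = 2 · 3 · 61.
661 is a primitive root mod 734 iff 661^(φ(734)/q) ≢ 1 for every prime q | φ(734), i.e. q ∈ {2, 3, 61}.
661^183 ≡ 733 (mod 734)  [q = 2: ≢ 1 ✓]
661^122 ≡ 283 (mod 734)  [q = 3: ≢ 1 ✓]
661^6 ≡ 9 (mod 734)  [q = 61: ≢ 1 ✓]
All checks pass, so 661 has order 366 and is a primitive root modulo 734.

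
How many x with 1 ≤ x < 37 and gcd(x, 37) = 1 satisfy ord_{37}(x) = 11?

φ(37) = 37 − 1 = 36 = 2^2 · 3^2.
In a cyclic group of order 36, there are φ(d) elements of order d for each divisor d of 36, and zero for non-divisors.
Here 36 is not a multiple of 11, so there are no elements of order 11.

0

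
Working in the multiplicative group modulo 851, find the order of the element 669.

ord(669) | φ(851) = φ(23·37) = (23−1)·(37−1) = 22·36 = 792 = 2^3 · 3^2 · 11.
Divisors of 792: 1, 2, 3, 4, 6, 8, 9, 11, 12, 18, 22, 24, 33, 36, 44, 66, 72, 88, 99, 132, 198, 264, 396, 792.
Test each divisor d:
669^1 ≡ 669 (mod 851)
669^2 ≡ 786 (mod 851)
669^3 ≡ 767 (mod 851)
669^4 ≡ 821 (mod 851)
669^6 ≡ 248 (mod 851)
669^8 ≡ 49 (mod 851)
669^9 ≡ 443 (mod 851)
669^11 ≡ 139 (mod 851)
669^12 ≡ 232 (mod 851)
669^18 ≡ 519 (mod 851)
669^22 ≡ 599 (mod 851)
669^24 ≡ 211 (mod 851)
669^33 ≡ 714 (mod 851)
669^36 ≡ 445 (mod 851)
669^44 ≡ 530 (mod 851)
669^66 ≡ 47 (mod 851)
669^72 ≡ 593 (mod 851)
669^88 ≡ 70 (mod 851)
669^99 ≡ 369 (mod 851)
669^132 ≡ 507 (mod 851)
669^198 ≡ 1 (mod 851) ✓
The smallest such exponent is 198, so the order of 669 is 198.

198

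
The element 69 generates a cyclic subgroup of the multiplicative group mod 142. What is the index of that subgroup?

Since 69 ∈ (Z/142Z)^×, its order divides φ(142) = φ(2)·φ(71) = 1·70 = 70 = 2 · 5 · 7.
Divisors of 70: 1, 2, 5, 7, 10, 14, 35, 70.
Compute 69^d (mod 142) for the divisors d until we hit 1:
69^1 ≡ 69 (mod 142)
69^2 ≡ 75 (mod 142)
69^5 ≡ 39 (mod 142)
69^7 ≡ 85 (mod 142)
69^10 ≡ 101 (mod 142)
69^14 ≡ 125 (mod 142)
69^35 ≡ 141 (mod 142)
69^70 ≡ 1 (mod 142) ✓
The order of 69 is 70, so the subgroup it generates has 70 elements.
[(Z/142Z)^× : ⟨69⟩] = 70/70 = 1.

1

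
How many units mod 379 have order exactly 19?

φ(379) = 379 − 1 = 378 = 2 · 3^3 · 7.
(Z/379Z)^× is cyclic (|G| = 378); a cyclic group of order m has exactly φ(d) elements of each order d | m, and none otherwise.
19 does not divide 378, so no element of (Z/379Z)^× has order 19.

0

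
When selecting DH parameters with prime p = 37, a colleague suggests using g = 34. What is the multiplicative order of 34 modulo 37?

By Lagrange's theorem, ord_37(34) divides φ(37) = 37 − 1 = 36 = 2^2 · 3^2.
Divisors of 36: 1, 2, 3, 4, 6, 9, 12, 18, 36.
Evaluate successive powers at the divisors of 36:
34^1 ≡ 34
34^2 ≡ 9
34^3 ≡ 10
34^4 ≡ 7
34^6 ≡ 26
34^9 ≡ 1
So ord_37(34) = 9.

9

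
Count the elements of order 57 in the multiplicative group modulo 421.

0

φ(421) = 421 − 1 = 420 = 2^2 · 3 · 5 · 7.
In a cyclic group of order 420, there are φ(d) elements of order d for each divisor d of 420, and zero for non-divisors.
Here 420 is not a multiple of 57, so there are no elements of order 57.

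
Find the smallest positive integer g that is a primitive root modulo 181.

2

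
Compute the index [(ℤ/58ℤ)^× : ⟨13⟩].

2

ord(13) | φ(58) = φ(2)·φ(29) = 1·28 = 28 = 2^2 · 7.
Divisors of 28: 1, 2, 4, 7, 14, 28.
Test each divisor d:
13^1 ≡ 13 (mod 58)
13^2 ≡ 53 (mod 58)
13^4 ≡ 25 (mod 58)
13^7 ≡ 57 (mod 58)
13^14 ≡ 1 (mod 58) ✓
So ord_58(13) = 14, hence |⟨13⟩| = 14.
[(Z/58Z)^× : ⟨13⟩] = 28/14 = 2.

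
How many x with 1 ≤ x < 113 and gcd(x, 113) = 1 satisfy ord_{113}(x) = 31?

φ(113) = 113 − 1 = 112 = 2^4 · 7.
(Z/113Z)^× is cyclic (|G| = 112); a cyclic group of order m has exactly φ(d) elements of each order d | m, and none otherwise.
Since 31 ∤ 112, the count is 0.

0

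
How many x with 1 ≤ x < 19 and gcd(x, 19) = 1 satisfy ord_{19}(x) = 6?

2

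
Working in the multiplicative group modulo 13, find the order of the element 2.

Since 2 ∈ (Z/13Z)^×, its order divides φ(13) = 13 − 1 = 12 = 2^2 · 3.
Divisors of 12: 1, 2, 3, 4, 6, 12.
Compute 2^d (mod 13) for the divisors d until we hit 1:
2^1 ≡ 2 (mod 13)
2^2 ≡ 4 (mod 13)
2^3 ≡ 8 (mod 13)
2^4 ≡ 3 (mod 13)
2^6 ≡ 12 (mod 13)
2^12 ≡ 1 (mod 13) ✓
The smallest such exponent is 12, so the order of 2 is 12.

12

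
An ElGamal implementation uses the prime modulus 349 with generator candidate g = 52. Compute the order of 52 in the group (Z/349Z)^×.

116

By Lagrange's theorem, ord_349(52) divides φ(349) = 349 − 1 = 348 = 2^2 · 3 · 29.
Divisors of 348: 1, 2, 3, 4, 6, 12, 29, 58, 87, 116, 174, 348.
Compute 52^d (mod 349) for the divisors d until we hit 1:
52^1 ≡ 52
52^2 ≡ 261
52^3 ≡ 310
52^4 ≡ 66
52^6 ≡ 125
52^12 ≡ 269
52^29 ≡ 136
52^58 ≡ 348
52^87 ≡ 213
52^116 ≡ 1
So ord_349(52) = 116.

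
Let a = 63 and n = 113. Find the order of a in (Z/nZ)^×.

56

By Lagrange's theorem, ord_113(63) divides φ(113) = 113 − 1 = 112 = 2^4 · 7.
Divisors of 112: 1, 2, 4, 7, 8, 14, 16, 28, 56, 112.
Compute 63^d (mod 113) for the divisors d until we hit 1:
63^1 ≡ 63 (mod 113)
63^2 ≡ 14 (mod 113)
63^4 ≡ 83 (mod 113)
63^7 ≡ 95 (mod 113)
63^8 ≡ 109 (mod 113)
63^14 ≡ 98 (mod 113)
63^16 ≡ 16 (mod 113)
63^28 ≡ 112 (mod 113)
63^56 ≡ 1 (mod 113) ✓
Hence ord(63) = 56.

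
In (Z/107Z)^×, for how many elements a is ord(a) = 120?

0

φ(107) = 107 − 1 = 106 = 2 · 53.
(Z/107Z)^× is cyclic (|G| = 106); a cyclic group of order m has exactly φ(d) elements of each order d | m, and none otherwise.
120 does not divide 106, so no element of (Z/107Z)^× has order 120.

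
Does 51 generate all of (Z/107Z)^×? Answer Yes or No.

Yes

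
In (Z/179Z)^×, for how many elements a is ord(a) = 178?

88

φ(179) = 179 − 1 = 178 = 2 · 89.
(Z/179Z)^× is cyclic (|G| = 178); a cyclic group of order m has exactly φ(d) elements of each order d | m, and none otherwise.
178 = 2 · 89 divides 178, and φ(178) = 88.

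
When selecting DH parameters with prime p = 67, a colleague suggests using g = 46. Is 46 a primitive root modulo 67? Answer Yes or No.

φ(67) = 67 − 1 = 66 = 2 · 3 · 11.
It suffices to check that the order of 46 is not a proper divisor of 66: compute 46^(66/q) for q ∈ {2, 3, 11}.
46^33 ≡ 66 (mod 67)  [q = 2: ≢ 1 ✓]
46^22 ≡ 29 (mod 67)  [q = 3: ≢ 1 ✓]
46^6 ≡ 24 (mod 67)  [q = 11: ≢ 1 ✓]
None equal 1, so ord_67(46) = 66: 46 is a primitive root.

Yes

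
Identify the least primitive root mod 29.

φ(29) = 29 − 1 = 28 = 2^2 · 7.
g is a primitive root iff g^(28/q) ≢ 1 (mod 29) for each prime q ∈ {2, 7}.
g = 2: 2^14 ≡ 28; 2^4 ≡ 16 — none is 1, so 2 is a primitive root.
So 2 is the smallest generator of (Z/29Z)^×.

2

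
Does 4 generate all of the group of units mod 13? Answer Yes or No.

φ(13) = 13 − 1 = 12 = 2^2 · 3.
Test 4^(12/q) mod 13 for each prime factor q of 12:
4^6 ≡ 1 (mod 13)  [q = 2: ≡ 1 ✗]
4^4 ≡ 9 (mod 13)  [q = 3: ≢ 1 ✓]
The check at q = 2 fails, so 4 generates a proper subgroup.

No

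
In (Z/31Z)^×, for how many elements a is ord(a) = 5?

φ(31) = 31 − 1 = 30 = 2 · 3 · 5.
(Z/31Z)^× is cyclic (|G| = 30); a cyclic group of order m has exactly φ(d) elements of each order d | m, and none otherwise.
5 | 30, and φ(5) = 5 − 1 = 4.

4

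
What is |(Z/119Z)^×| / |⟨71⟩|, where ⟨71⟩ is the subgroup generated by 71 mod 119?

6

Since 71 ∈ (Z/119Z)^×, its order divides φ(119) = φ(7·17) = (7−1)·(17−1) = 6·16 = 96 = 2^5 · 3.
Divisors of 96: 1, 2, 3, 4, 6, 8, 12, 16, 24, 32, 48, 96.
Check 71^d mod 119 for each divisor in increasing order:
71^1 ≡ 71 (mod 119)
71^2 ≡ 43 (mod 119)
71^3 ≡ 78 (mod 119)
71^4 ≡ 64 (mod 119)
71^6 ≡ 15 (mod 119)
71^8 ≡ 50 (mod 119)
71^12 ≡ 106 (mod 119)
71^16 ≡ 1 (mod 119) ✓
The order of 71 is 16, so the subgroup it generates has 16 elements.
[(Z/119Z)^× : ⟨71⟩] = 96/16 = 6.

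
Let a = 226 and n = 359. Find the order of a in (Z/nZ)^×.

The order of 226 must divide φ(359) = 359 − 1 = 358 = 2 · 179.
Divisors of 358: 1, 2, 179, 358.
Compute 226^d (mod 359) for the divisors d until we hit 1:
226^1 ≡ 226 (mod 359)
226^2 ≡ 98 (mod 359)
226^179 ≡ 358 (mod 359)
226^358 ≡ 1 (mod 359) ✓
The smallest such exponent is 358, so the order of 226 is 358.

358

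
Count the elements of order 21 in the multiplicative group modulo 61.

0

φ(61) = 61 − 1 = 60 = 2^2 · 3 · 5.
(Z/61Z)^× is cyclic (|G| = 60); a cyclic group of order m has exactly φ(d) elements of each order d | m, and none otherwise.
Since 21 ∤ 60, the count is 0.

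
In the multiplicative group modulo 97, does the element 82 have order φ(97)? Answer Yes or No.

Yes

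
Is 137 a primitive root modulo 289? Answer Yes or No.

No

φ(289) = φ(17^2) = 17·(17−1) = 272 = 2^4 · 17.
Test 137^(272/q) mod 289 for each prime factor q of 272:
137^136 ≡ 1 (mod 289)  [q = 2: ≡ 1 ✗]
137^16 ≡ 154 (mod 289)  [q = 17: ≢ 1 ✓]
137^136 ≡ 1 shows ord(137) | 136, strictly less than φ(289); not a primitive root.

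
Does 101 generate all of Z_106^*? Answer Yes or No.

φ(106) = φ(2)·φ(53) = 1·52 = 52 = 2^2 · 13.
Test 101^(52/q) mod 106 for each prime factor q of 52:
101^26 ≡ 105 (mod 106)  [q = 2: ≢ 1 ✓]
101^4 ≡ 95 (mod 106)  [q = 13: ≢ 1 ✓]
Every test exponent gives a nontrivial residue, hence 101 generates the full group.

Yes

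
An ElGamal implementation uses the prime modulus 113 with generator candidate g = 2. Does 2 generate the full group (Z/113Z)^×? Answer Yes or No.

φ(113) = 113 − 1 = 112 = 2^4 · 7.
2 is a primitive root mod 113 iff 2^(φ(113)/q) ≢ 1 for every prime q | φ(113), i.e. q ∈ {2, 7}.
2^56 ≡ 1 (mod 113)  [q = 2: ≡ 1 ✗]
2^16 ≡ 109 (mod 113)  [q = 7: ≢ 1 ✓]
2^56 ≡ 1 shows ord(2) | 56, strictly less than φ(113); not a primitive root.

No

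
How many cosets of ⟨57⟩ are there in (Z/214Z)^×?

2

The order of 57 must divide φ(214) = φ(2)·φ(107) = 1·106 = 106 = 2 · 53.
Divisors of 106: 1, 2, 53, 106.
Check 57^d mod 214 for each divisor in increasing order:
57^1 ≡ 57 (mod 214)
57^2 ≡ 39 (mod 214)
57^53 ≡ 1 (mod 214) ✓
The order of 57 is 53, so the subgroup it generates has 53 elements.
[(Z/214Z)^× : ⟨57⟩] = 106/53 = 2.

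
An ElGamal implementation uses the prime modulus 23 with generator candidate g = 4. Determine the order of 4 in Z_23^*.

11

The order of 4 must divide φ(23) = 23 − 1 = 22 = 2 · 11.
Divisors of 22: 1, 2, 11, 22.
Compute 4^d (mod 23) for the divisors d until we hit 1:
4^1 ≡ 4
4^2 ≡ 16
4^11 ≡ 1
Hence ord(4) = 11.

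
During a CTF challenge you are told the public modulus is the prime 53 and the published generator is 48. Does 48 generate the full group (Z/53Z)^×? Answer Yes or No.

φ(53) = 53 − 1 = 52 = 2^2 · 13.
It suffices to check that the order of 48 is not a proper divisor of 52: compute 48^(52/q) for q ∈ {2, 13}.
48^26 ≡ 52 (mod 53)  [q = 2: ≢ 1 ✓]
48^4 ≡ 42 (mod 53)  [q = 13: ≢ 1 ✓]
All checks pass, so 48 has order 52 and is a primitive root modulo 53.

Yes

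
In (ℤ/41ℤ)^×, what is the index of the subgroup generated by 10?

The order of 10 must divide φ(41) = 41 − 1 = 40 = 2^3 · 5.
Divisors of 40: 1, 2, 4, 5, 8, 10, 20, 40.
Test each divisor d:
10^1 ≡ 10
10^2 ≡ 18
10^4 ≡ 37
10^5 ≡ 1
Thus |⟨10⟩| = ord(10) = 5.
The index is φ(41) / ord(10) = 40 / 5 = 8.

8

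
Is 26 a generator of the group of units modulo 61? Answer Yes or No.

Yes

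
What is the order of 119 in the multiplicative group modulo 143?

60

Since 119 ∈ (Z/143Z)^×, its order divides φ(143) = φ(11·13) = (11−1)·(13−1) = 10·12 = 120 = 2^3 · 3 · 5.
Divisors of 120: 1, 2, 3, 4, 5, 6, 8, 10, 12, 15, 20, 24, 30, 40, 60, 120.
Test each divisor d:
119^1 ≡ 119 (mod 143)
119^2 ≡ 4 (mod 143)
119^3 ≡ 47 (mod 143)
119^4 ≡ 16 (mod 143)
119^5 ≡ 45 (mod 143)
119^6 ≡ 64 (mod 143)
119^8 ≡ 113 (mod 143)
119^10 ≡ 23 (mod 143)
119^12 ≡ 92 (mod 143)
119^15 ≡ 34 (mod 143)
119^20 ≡ 100 (mod 143)
119^24 ≡ 27 (mod 143)
119^30 ≡ 12 (mod 143)
119^40 ≡ 133 (mod 143)
119^60 ≡ 1 (mod 143) ✓
Hence ord(119) = 60.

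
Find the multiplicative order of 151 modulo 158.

39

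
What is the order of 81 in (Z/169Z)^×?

39

The order of 81 must divide φ(169) = φ(13^2) = 13·(13−1) = 156 = 2^2 · 3 · 13.
Divisors of 156: 1, 2, 3, 4, 6, 12, 13, 26, 39, 52, 78, 156.
Compute 81^d (mod 169) for the divisors d until we hit 1:
81^1 ≡ 81 (mod 169)
81^2 ≡ 139 (mod 169)
81^3 ≡ 105 (mod 169)
81^4 ≡ 55 (mod 169)
81^6 ≡ 40 (mod 169)
81^12 ≡ 79 (mod 169)
81^13 ≡ 146 (mod 169)
81^26 ≡ 22 (mod 169)
81^39 ≡ 1 (mod 169) ✓
The smallest such exponent is 39, so the order of 81 is 39.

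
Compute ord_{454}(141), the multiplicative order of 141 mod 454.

Since 141 ∈ (Z/454Z)^×, its order divides φ(454) = φ(2)·φ(227) = 1·226 = 226 = 2 · 113.
Divisors of 226: 1, 2, 113, 226.
Evaluate successive powers at the divisors of 226:
141^1 ≡ 141
141^2 ≡ 359
141^113 ≡ 1
So ord_454(141) = 113.

113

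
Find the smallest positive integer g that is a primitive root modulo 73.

φ(73) = 73 − 1 = 72 = 2^3 · 3^2.
Test candidates g = 2, 3, … against the prime factors q ∈ {2, 3} of φ(73): g is a generator iff g^(72/q) ≢ 1 for every such q.
g = 2: 2^36 ≡ 1 — hits 1, so not a primitive root.
g = 3: 3^36 ≡ 1 — hits 1, so not a primitive root.
g = 4: 4^36 ≡ 1 — hits 1, so not a primitive root.
g = 5: 5^36 ≡ 72; 5^24 ≡ 8 — none is 1, so 5 is a primitive root.
The smallest primitive root modulo 73 is 5.

5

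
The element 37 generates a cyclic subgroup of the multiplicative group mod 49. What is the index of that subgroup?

By Lagrange's theorem, ord_49(37) divides φ(49) = φ(7^2) = 7·(7−1) = 42 = 2 · 3 · 7.
Divisors of 42: 1, 2, 3, 6, 7, 14, 21, 42.
Test each divisor d:
37^1 ≡ 37
37^2 ≡ 46
37^3 ≡ 36
37^6 ≡ 22
37^7 ≡ 30
37^14 ≡ 18
37^21 ≡ 1
Thus |⟨37⟩| = ord(37) = 21.
Index = |(Z/49Z)^×| / |⟨37⟩| = 42 / 21 = 2.

2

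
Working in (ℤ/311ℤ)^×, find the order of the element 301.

310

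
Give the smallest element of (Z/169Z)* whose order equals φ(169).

2

φ(169) = φ(13^2) = 13·(13−1) = 156 = 2^2 · 3 · 13.
Test candidates g = 2, 3, … against the prime factors q ∈ {2, 3, 13} of φ(169): g is a generator iff g^(156/q) ≢ 1 for every such q.
g = 2: 2^78 ≡ 168; 2^52 ≡ 146; 2^12 ≡ 40 — none is 1, so 2 is a primitive root.
Hence the least primitive root of 169 is 2.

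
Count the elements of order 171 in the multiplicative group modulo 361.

108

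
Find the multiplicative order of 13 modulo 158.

39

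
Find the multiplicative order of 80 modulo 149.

The order of 80 must divide φ(149) = 149 − 1 = 148 = 2^2 · 37.
Divisors of 148: 1, 2, 4, 37, 74, 148.
Compute 80^d (mod 149) for the divisors d until we hit 1:
80^1 ≡ 80 (mod 149)
80^2 ≡ 142 (mod 149)
80^4 ≡ 49 (mod 149)
80^37 ≡ 1 (mod 149) ✓
Therefore the multiplicative order of 80 modulo 149 is 37.

37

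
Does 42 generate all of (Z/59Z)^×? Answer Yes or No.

φ(59) = 59 − 1 = 58 = 2 · 29.
Test 42^(58/q) mod 59 for each prime factor q of 58:
42^29 ≡ 58 (mod 59)  [q = 2: ≢ 1 ✓]
42^2 ≡ 53 (mod 59)  [q = 29: ≢ 1 ✓]
None equal 1, so ord_59(42) = 58: 42 is a primitive root.

Yes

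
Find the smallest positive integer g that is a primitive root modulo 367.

φ(367) = 367 − 1 = 366 = 2 · 3 · 61.
g is a primitive root iff g^(366/q) ≢ 1 (mod 367) for each prime q ∈ {2, 3, 61}.
g = 2: 2^183 ≡ 1 — hits 1, so not a primitive root.
g = 3: 3^183 ≡ 366; 3^122 ≡ 1 — hits 1, so not a primitive root.
g = 4: 4^183 ≡ 1 — hits 1, so not a primitive root.
g = 5: 5^183 ≡ 366; 5^122 ≡ 1 — hits 1, so not a primitive root.
g = 6: 6^183 ≡ 366; 6^122 ≡ 283; 6^6 ≡ 47 — none is 1, so 6 is a primitive root.
The smallest primitive root modulo 367 is 6.

6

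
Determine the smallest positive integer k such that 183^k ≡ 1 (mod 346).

43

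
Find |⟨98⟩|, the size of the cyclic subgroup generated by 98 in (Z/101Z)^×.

The order of 98 must divide φ(101) = 101 − 1 = 100 = 2^2 · 5^2.
Divisors of 100: 1, 2, 4, 5, 10, 20, 25, 50, 100.
Test each divisor d:
98^1 ≡ 98
98^2 ≡ 9
98^4 ≡ 81
98^5 ≡ 60
98^10 ≡ 65
98^20 ≡ 84
98^25 ≡ 91
98^50 ≡ 100
98^100 ≡ 1
The smallest such exponent is 100, so the order of 98 is 100.

100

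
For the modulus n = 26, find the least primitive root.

7

φ(26) = φ(2)·φ(13) = 1·12 = 12 = 2^2 · 3.
g is a primitive root iff g^(12/q) ≢ 1 (mod 26) for each prime q ∈ {2, 3}.
g = 2: gcd(2, 26) = 2 > 1, not a unit — skip.
g = 3: 3^6 ≡ 1 — hits 1, so not a primitive root.
g = 4: gcd(4, 26) = 2 > 1, not a unit — skip.
g = 5: 5^6 ≡ 25; 5^4 ≡ 1 — hits 1, so not a primitive root.
g = 6: gcd(6, 26) = 2 > 1, not a unit — skip.
g = 7: 7^6 ≡ 25; 7^4 ≡ 9 — none is 1, so 7 is a primitive root.
Hence the least primitive root of 26 is 7.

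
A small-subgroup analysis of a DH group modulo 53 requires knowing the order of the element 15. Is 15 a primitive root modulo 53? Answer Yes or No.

φ(53) = 53 − 1 = 52 = 2^2 · 13.
It suffices to check that the order of 15 is not a proper divisor of 52: compute 15^(52/q) for q ∈ {2, 13}.
15^26 ≡ 1 (mod 53)  [q = 2: ≡ 1 ✗]
15^4 ≡ 10 (mod 53)  [q = 13: ≢ 1 ✓]
15^26 ≡ 1 shows ord(15) | 26, strictly less than φ(53); not a primitive root.

No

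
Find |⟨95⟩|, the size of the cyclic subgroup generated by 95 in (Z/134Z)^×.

66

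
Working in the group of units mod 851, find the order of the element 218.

ord(218) | φ(851) = φ(23·37) = (23−1)·(37−1) = 22·36 = 792 = 2^3 · 3^2 · 11.
Divisors of 792: 1, 2, 3, 4, 6, 8, 9, 11, 12, 18, 22, 24, 33, 36, 44, 66, 72, 88, 99, 132, 198, 264, 396, 792.
Compute 218^d (mod 851) for the divisors d until we hit 1:
218^1 ≡ 218 (mod 851)
218^2 ≡ 719 (mod 851)
218^3 ≡ 158 (mod 851)
218^4 ≡ 404 (mod 851)
218^6 ≡ 285 (mod 851)
218^8 ≡ 675 (mod 851)
218^9 ≡ 778 (mod 851)
218^11 ≡ 275 (mod 851)
218^12 ≡ 380 (mod 851)
218^18 ≡ 223 (mod 851)
218^22 ≡ 737 (mod 851)
218^24 ≡ 581 (mod 851)
218^33 ≡ 137 (mod 851)
218^36 ≡ 371 (mod 851)
218^44 ≡ 231 (mod 851)
218^66 ≡ 47 (mod 851)
218^72 ≡ 630 (mod 851)
218^88 ≡ 599 (mod 851)
218^99 ≡ 482 (mod 851)
218^132 ≡ 507 (mod 851)
218^198 ≡ 1 (mod 851) ✓
The smallest such exponent is 198, so the order of 218 is 198.

198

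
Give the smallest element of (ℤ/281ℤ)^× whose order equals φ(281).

3

φ(281) = 281 − 1 = 280 = 2^3 · 5 · 7.
Test candidates g = 2, 3, … against the prime factors q ∈ {2, 5, 7} of φ(281): g is a generator iff g^(280/q) ≢ 1 for every such q.
g = 2: 2^140 ≡ 1 — hits 1, so not a primitive root.
g = 3: 3^140 ≡ 280; 3^56 ≡ 86; 3^40 ≡ 249 — none is 1, so 3 is a primitive root.
So 3 is the smallest generator of (Z/281Z)^×.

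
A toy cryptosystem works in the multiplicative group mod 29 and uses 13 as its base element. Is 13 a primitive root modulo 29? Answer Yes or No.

No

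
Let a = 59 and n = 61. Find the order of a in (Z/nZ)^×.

60

Since 59 ∈ (Z/61Z)^×, its order divides φ(61) = 61 − 1 = 60 = 2^2 · 3 · 5.
Divisors of 60: 1, 2, 3, 4, 5, 6, 10, 12, 15, 20, 30, 60.
Compute 59^d (mod 61) for the divisors d until we hit 1:
59^1 ≡ 59 (mod 61)
59^2 ≡ 4 (mod 61)
59^3 ≡ 53 (mod 61)
59^4 ≡ 16 (mod 61)
59^5 ≡ 29 (mod 61)
59^6 ≡ 3 (mod 61)
59^10 ≡ 48 (mod 61)
59^12 ≡ 9 (mod 61)
59^15 ≡ 50 (mod 61)
59^20 ≡ 47 (mod 61)
59^30 ≡ 60 (mod 61)
59^60 ≡ 1 (mod 61) ✓
The smallest such exponent is 60, so the order of 59 is 60.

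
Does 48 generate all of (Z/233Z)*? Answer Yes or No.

φ(233) = 233 − 1 = 232 = 2^3 · 29.
48 is a primitive root mod 233 iff 48^(φ(233)/q) ≢ 1 for every prime q | φ(233), i.e. q ∈ {2, 29}.
48^116 ≡ 232 (mod 233)  [q = 2: ≢ 1 ✓]
48^8 ≡ 63 (mod 233)  [q = 29: ≢ 1 ✓]
All checks pass, so 48 has order 232 and is a primitive root modulo 233.

Yes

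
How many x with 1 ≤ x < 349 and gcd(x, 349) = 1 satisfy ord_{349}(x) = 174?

56

φ(349) = 349 − 1 = 348 = 2^2 · 3 · 29.
(Z/349Z)^× is cyclic (|G| = 348); a cyclic group of order m has exactly φ(d) elements of each order d | m, and none otherwise.
174 = 2 · 3 · 29 divides 348, and φ(174) = 56.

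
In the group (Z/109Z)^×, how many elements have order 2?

1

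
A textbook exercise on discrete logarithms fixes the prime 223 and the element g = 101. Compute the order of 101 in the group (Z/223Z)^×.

The order of 101 must divide φ(223) = 223 − 1 = 222 = 2 · 3 · 37.
Divisors of 222: 1, 2, 3, 6, 37, 74, 111, 222.
Check 101^d mod 223 for each divisor in increasing order:
101^1 ≡ 101 (mod 223)
101^2 ≡ 166 (mod 223)
101^3 ≡ 41 (mod 223)
101^6 ≡ 120 (mod 223)
101^37 ≡ 39 (mod 223)
101^74 ≡ 183 (mod 223)
101^111 ≡ 1 (mod 223) ✓
Hence ord(101) = 111.

111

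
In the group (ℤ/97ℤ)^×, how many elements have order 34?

0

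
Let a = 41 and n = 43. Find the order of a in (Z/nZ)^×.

7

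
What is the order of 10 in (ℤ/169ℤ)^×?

78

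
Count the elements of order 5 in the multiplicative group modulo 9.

φ(9) = φ(3^2) = 3·(3−1) = 6 = 2 · 3.
In a cyclic group of order 6, there are φ(d) elements of order d for each divisor d of 6, and zero for non-divisors.
Since 5 ∤ 6, the count is 0.

0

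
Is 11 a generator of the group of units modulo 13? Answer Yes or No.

φ(13) = 13 − 1 = 12 = 2^2 · 3.
11 is a primitive root mod 13 iff 11^(φ(13)/q) ≢ 1 for every prime q | φ(13), i.e. q ∈ {2, 3}.
11^6 ≡ 12 (mod 13)  [q = 2: ≢ 1 ✓]
11^4 ≡ 3 (mod 13)  [q = 3: ≢ 1 ✓]
Every test exponent gives a nontrivial residue, hence 11 generates the full group.

Yes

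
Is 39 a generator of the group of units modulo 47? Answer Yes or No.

φ(47) = 47 − 1 = 46 = 2 · 23.
Test 39^(46/q) mod 47 for each prime factor q of 46:
39^23 ≡ 46 (mod 47)  [q = 2: ≢ 1 ✓]
39^2 ≡ 17 (mod 47)  [q = 23: ≢ 1 ✓]
Every test exponent gives a nontrivial residue, hence 39 generates the full group.

Yes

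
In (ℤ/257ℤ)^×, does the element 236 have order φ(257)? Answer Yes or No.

φ(257) = 257 − 1 = 256 = 2^8.
236 is a primitive root mod 257 iff 236^(φ(257)/q) ≢ 1 for every prime q | φ(257), i.e. q ∈ {2}.
236^128 ≡ 1 (mod 257)  [q = 2: ≡ 1 ✗]
236^128 ≡ 1 shows ord(236) | 128, strictly less than φ(257); not a primitive root.

No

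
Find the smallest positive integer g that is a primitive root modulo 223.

3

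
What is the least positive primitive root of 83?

φ(83) = 83 − 1 = 82 = 2 · 41.
g is a primitive root iff g^(82/q) ≢ 1 (mod 83) for each prime q ∈ {2, 41}.
g = 2: 2^41 ≡ 82; 2^2 ≡ 4 — none is 1, so 2 is a primitive root.
Hence the least primitive root of 83 is 2.

2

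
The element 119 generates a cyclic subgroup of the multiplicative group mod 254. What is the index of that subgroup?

9

Since 119 ∈ (Z/254Z)^×, its order divides φ(254) = φ(2)·φ(127) = 1·126 = 126 = 2 · 3^2 · 7.
Divisors of 126: 1, 2, 3, 6, 7, 9, 14, 18, 21, 42, 63, 126.
Compute 119^d (mod 254) for the divisors d until we hit 1:
119^1 ≡ 119
119^2 ≡ 191
119^3 ≡ 123
119^6 ≡ 143
119^7 ≡ 253
119^9 ≡ 63
119^14 ≡ 1
The order of 119 is 14, so the subgroup it generates has 14 elements.
[(Z/254Z)^× : ⟨119⟩] = 126/14 = 9.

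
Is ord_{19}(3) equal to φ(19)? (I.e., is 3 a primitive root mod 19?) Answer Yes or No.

Yes

φ(19) = 19 − 1 = 18 = 2 · 3^2.
Test 3^(18/q) mod 19 for each prime factor q of 18:
3^9 ≡ 18 (mod 19)  [q = 2: ≢ 1 ✓]
3^6 ≡ 7 (mod 19)  [q = 3: ≢ 1 ✓]
All checks pass, so 3 has order 18 and is a primitive root modulo 19.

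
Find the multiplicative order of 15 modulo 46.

22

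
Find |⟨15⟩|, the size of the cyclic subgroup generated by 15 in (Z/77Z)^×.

5

Since 15 ∈ (Z/77Z)^×, its order divides φ(77) = φ(7·11) = (7−1)·(11−1) = 6·10 = 60 = 2^2 · 3 · 5.
Divisors of 60: 1, 2, 3, 4, 5, 6, 10, 12, 15, 20, 30, 60.
Compute 15^d (mod 77) for the divisors d until we hit 1:
15^1 ≡ 15 (mod 77)
15^2 ≡ 71 (mod 77)
15^3 ≡ 64 (mod 77)
15^4 ≡ 36 (mod 77)
15^5 ≡ 1 (mod 77) ✓
The smallest such exponent is 5, so the order of 15 is 5.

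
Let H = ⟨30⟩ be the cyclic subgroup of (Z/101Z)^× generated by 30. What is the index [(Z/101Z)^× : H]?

2

By Lagrange's theorem, ord_101(30) divides φ(101) = 101 − 1 = 100 = 2^2 · 5^2.
Divisors of 100: 1, 2, 4, 5, 10, 20, 25, 50, 100.
Evaluate successive powers at the divisors of 100:
30^1 ≡ 30 (mod 101)
30^2 ≡ 92 (mod 101)
30^4 ≡ 81 (mod 101)
30^5 ≡ 6 (mod 101)
30^10 ≡ 36 (mod 101)
30^20 ≡ 84 (mod 101)
30^25 ≡ 100 (mod 101)
30^50 ≡ 1 (mod 101) ✓
So ord_101(30) = 50, hence |⟨30⟩| = 50.
Index = |(Z/101Z)^×| / |⟨30⟩| = 100 / 50 = 2.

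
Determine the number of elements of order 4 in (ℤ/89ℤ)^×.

φ(89) = 89 − 1 = 88 = 2^3 · 11.
Since (Z/89Z)^× is cyclic of order 88, the number of elements of order d is φ(d) when d | 88 and 0 otherwise.
4 = 2^2 divides 88, and φ(4) = 2.

2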